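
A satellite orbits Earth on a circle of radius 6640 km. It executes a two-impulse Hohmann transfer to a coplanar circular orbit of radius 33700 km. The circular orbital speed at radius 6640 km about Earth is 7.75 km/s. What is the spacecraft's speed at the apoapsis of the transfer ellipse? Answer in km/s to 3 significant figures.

From the circular-orbit relation v² = μ/r at r = 6640 km: μ = v²r = (7.75)² × 6640 = 3.98815×10^5 km³/s².
Semi-major axis of the transfer orbit: a_t = (6640 + 33700)/2 = 20170 km.
At apoapsis, r = 33700 km.
Vis-viva: v = √[μ(2/r − 1/a_t)] = √[3.98815×10^5 × (2/33700 − 1/20170)] = 1.974 km/s.

v = 1.97 km/s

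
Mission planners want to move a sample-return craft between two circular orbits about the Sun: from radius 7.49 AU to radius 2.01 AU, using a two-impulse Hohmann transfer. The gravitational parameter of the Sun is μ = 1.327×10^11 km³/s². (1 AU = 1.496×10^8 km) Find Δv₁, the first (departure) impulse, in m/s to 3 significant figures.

Δv₁ = 3800 m/s

In km: r₁ = 7.49 × 1.496×10^8 = 1.120504×10^9 km; r₂ = 2.01 × 1.496×10^8 = 3.00696×10^8 km.
Semi-major axis of the transfer orbit: a_t = (1.120504×10^9 + 3.00696×10^8)/2 = 7.106×10^8 km.
On the circular orbit at r = 1.120504×10^9 km, v_c = √(μ/r) = 10.8825 km/s.
Transfer-orbit speed at the same r (vis-viva, a = a_t): v_t = √[μ(2/r − 1/a_t)] = 7.07913 km/s.
Δv₁ = |v_t − v_c| = |7.07913 − 10.8825| = 3.803 km/s.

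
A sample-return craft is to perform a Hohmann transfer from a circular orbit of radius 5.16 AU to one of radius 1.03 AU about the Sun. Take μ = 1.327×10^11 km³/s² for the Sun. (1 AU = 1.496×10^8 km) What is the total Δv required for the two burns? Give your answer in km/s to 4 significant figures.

In km: r₁ = 5.16 × 1.496×10^8 = 7.71936×10^8 km; r₂ = 1.03 × 1.496×10^8 = 1.54088×10^8 km.
Semi-major axis of the transfer orbit: a_t = (7.71936×10^8 + 1.54088×10^8)/2 = 4.63012×10^8 km.
Circular speed at r₁: v₁ = √(μ/r₁) = √(1.327×10^11/7.71936×10^8) = 13.1113 km/s.
Transfer-orbit speed at r₁ (vis-viva equation): v_a = √[μ(2/r₁ − 1/a_t)] = 7.56368 km/s.
First burn Δv₁ = |v_a − v₁| = 5.548 km/s.
Circular speed at r₂: v₂ = √(μ/r₂) = 29.346 km/s.
Transfer-orbit speed at r₂: v_p = √[μ(2/r₂ − 1/a_t)] = 37.892 km/s.
Second burn Δv₂ = |v₂ − v_p| = 8.546 km/s.
Total Δv = Δv₁ + Δv₂ = 14.09 km/s.

Δv = 14.09 km/s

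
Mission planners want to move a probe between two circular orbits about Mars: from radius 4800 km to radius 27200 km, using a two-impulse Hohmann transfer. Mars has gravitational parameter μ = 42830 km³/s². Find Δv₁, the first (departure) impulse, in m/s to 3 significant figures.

Δv₁ = 908 m/s

The Hohmann ellipse has a_t = (r₁ + r₂)/2 = 16000 km.
On the circular orbit at r = 4800 km, v_c = √(μ/r) = 2.9871 km/s.
Vis-viva on the transfer ellipse at r = 4800 km gives v_t = √[μ(2/r − 1/a_t)] = 3.8947 km/s.
Δv₁ = |v_t − v_c| = |3.8947 − 2.9871| = 0.9076 km/s.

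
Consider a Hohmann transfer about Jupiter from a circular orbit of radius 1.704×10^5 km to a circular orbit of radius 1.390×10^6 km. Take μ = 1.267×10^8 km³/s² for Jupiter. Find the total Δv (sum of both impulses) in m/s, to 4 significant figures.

Δv = 14210 m/s

Semi-major axis of the transfer orbit: a_t = (1.704×10^5 + 1.390×10^6)/2 = 7.802×10^5 km.
At r₁ the circular-orbit speed is v₁ = √(μ/r₁) = 27.268 km/s.
On the transfer ellipse at r₁, vis-viva gives v_p = √[μ(2/r₁ − 1/a_t)] = 36.396 km/s.
First burn Δv₁ = |v_p − v₁| = 9.128 km/s.
At r₂, v₂ = √(μ/r₂) = 9.547 km/s.
Transfer-orbit speed at r₂: v_a = √[μ(2/r₂ − 1/a_t)] = 4.462 km/s.
Second burn Δv₂ = |v₂ − v_a| = 5.085 km/s.
Δv = Δv₁ + Δv₂ = 9.128 + 5.085 = 14.21 km/s.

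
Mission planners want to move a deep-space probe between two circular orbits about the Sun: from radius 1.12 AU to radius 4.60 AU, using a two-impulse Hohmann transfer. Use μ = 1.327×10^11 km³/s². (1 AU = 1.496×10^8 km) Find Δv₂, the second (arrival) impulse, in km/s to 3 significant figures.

In km: r₁ = 1.12 × 1.496×10^8 = 1.67552×10^8 km; r₂ = 4.60 × 1.496×10^8 = 6.8816×10^8 km.
The Hohmann ellipse has a_t = (r₁ + r₂)/2 = 4.27856×10^8 km.
On the circular orbit at r = 6.8816×10^8 km, v_c = √(μ/r) = 13.886 km/s.
Vis-viva on the transfer ellipse at r = 6.8816×10^8 km gives v_t = √[μ(2/r − 1/a_t)] = 8.6899 km/s.
Δv₂ = |v_t − v_c| = |8.6899 − 13.886| = 5.196 km/s.

Δv₂ = 5.20 km/s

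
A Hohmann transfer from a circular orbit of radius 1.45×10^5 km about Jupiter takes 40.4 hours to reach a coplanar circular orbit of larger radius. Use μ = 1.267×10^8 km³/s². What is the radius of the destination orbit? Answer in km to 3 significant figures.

Transfer time t = 40.4 hours = 1.4544×10^5 s, and t = π√(a_t³/μ).
So a_t = (μ t²/π²)^(1/3) = (1.267×10^8 × (1.4544×10^5)² / π²)^(1/3) = 6.4756×10^5 km.
Since a_t = (r₁ + r₂)/2, r₂ = 2a_t − r₁ = 2×6.4756×10^5 − 1.450×10^5 = 1.15012×10^6 km.

r₂ = 1.15×10^6 km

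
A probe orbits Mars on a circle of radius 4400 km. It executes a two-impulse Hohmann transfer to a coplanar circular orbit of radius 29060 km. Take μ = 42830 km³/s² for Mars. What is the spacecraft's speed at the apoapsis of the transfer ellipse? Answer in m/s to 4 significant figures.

The Hohmann ellipse has a_t = (r₁ + r₂)/2 = 16730 km.
The apoapsis of the transfer ellipse is at r = 29060 km.
Vis-viva: v = √[μ(2/r − 1/a_t)] = √[42830 × (2/29060 − 1/16730)] = 0.6226 km/s.

v = 622.6 m/s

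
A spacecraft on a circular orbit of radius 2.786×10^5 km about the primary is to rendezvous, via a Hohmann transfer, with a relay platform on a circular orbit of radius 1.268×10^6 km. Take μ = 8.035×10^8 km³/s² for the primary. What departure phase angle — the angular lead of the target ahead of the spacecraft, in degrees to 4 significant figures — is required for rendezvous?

φ = 94.27°

Transfer-ellipse semi-major axis a_t = (r₁ + r₂)/2 = (2.786×10^5 + 1.268×10^6)/2 = 7.733×10^5 km.
The half-period of the transfer ellipse is t = π√(a_t³/μ) = 75367 s.
The target's mean motion on its circular orbit is ω₂ = √(μ/r₂³) = 1.9852×10^-5 rad/s.
Angle swept by the target during transfer: ω₂·t = 1.4962 rad = 85.73°.
The spacecraft traverses 180° on the transfer ellipse, so the target must lead by 180° − 85.73° = 94.27°.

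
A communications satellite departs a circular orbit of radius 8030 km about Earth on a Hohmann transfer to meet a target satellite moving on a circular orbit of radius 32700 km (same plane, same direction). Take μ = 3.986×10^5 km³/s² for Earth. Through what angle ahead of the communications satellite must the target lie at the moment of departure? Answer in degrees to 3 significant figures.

φ = 91.5°

Semi-major axis of the transfer orbit: a_t = (8030 + 32700)/2 = 20365 km.
The half-period of the transfer ellipse is t = π√(a_t³/μ) = 14461.32 s.
The target's mean motion on its circular orbit is ω₂ = √(μ/r₂³) = 1.067695×10^-4 rad/s.
Angle swept by the target during transfer: ω₂·t = 1.54403 rad = 88.47°.
The communications satellite traverses 180° on the transfer ellipse, so the target must lead by 180° − 88.47° = 91.5°.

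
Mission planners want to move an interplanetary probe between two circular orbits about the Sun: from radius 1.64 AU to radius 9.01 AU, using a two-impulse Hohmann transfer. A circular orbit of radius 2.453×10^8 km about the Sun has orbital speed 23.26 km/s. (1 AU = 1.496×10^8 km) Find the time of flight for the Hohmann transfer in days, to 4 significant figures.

From the circular-orbit relation v² = μ/r at r = 2.453×10^8 km: μ = v²r = (23.26)² × 2.453×10^8 = 1.32714×10^11 km³/s².
In km: r₁ = 1.64 × 1.496×10^8 = 2.45344×10^8 km; r₂ = 9.01 × 1.496×10^8 = 1.347896×10^9 km.
Semi-major axis of the transfer orbit: a_t = (2.45344×10^8 + 1.347896×10^9)/2 = 7.9662×10^8 km.
Transfer time t = π√(a_t³/μ) = π√((7.9662×10^8)³ / 1.32714×10^11) = 1.939×10^8 s.
Converting: 1.939×10^8 s ÷ 86400 s/day = 2244 days.

t = 2244 days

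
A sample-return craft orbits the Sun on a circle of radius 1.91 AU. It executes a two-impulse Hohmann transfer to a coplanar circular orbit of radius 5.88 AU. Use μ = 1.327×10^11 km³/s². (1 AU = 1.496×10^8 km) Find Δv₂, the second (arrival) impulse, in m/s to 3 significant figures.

In km: r₁ = 1.91 × 1.496×10^8 = 2.85736×10^8 km; r₂ = 5.88 × 1.496×10^8 = 8.79648×10^8 km.
Semi-major axis of the transfer orbit: a_t = (2.85736×10^8 + 8.79648×10^8)/2 = 5.82692×10^8 km.
On the circular orbit at r = 8.79648×10^8 km, v_c = √(μ/r) = 12.282 km/s.
Vis-viva on the transfer ellipse at r = 8.79648×10^8 km gives v_t = √[μ(2/r − 1/a_t)] = 8.6009 km/s.
Δv₂ = |v_t − v_c| = |8.6009 − 12.282| = 3.681 km/s.

Δv₂ = 3680 m/s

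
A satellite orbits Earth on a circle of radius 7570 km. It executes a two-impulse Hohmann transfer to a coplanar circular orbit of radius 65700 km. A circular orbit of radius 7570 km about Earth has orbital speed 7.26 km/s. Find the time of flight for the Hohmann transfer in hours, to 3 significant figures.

t = 9.69 hours

From the circular-orbit relation v² = μ/r at r = 7570 km: μ = v²r = (7.26)² × 7570 = 3.98997×10^5 km³/s².
The Hohmann ellipse has a_t = (r₁ + r₂)/2 = 36635 km.
By Kepler's third law the transfer-orbit period is T = 2π√(a_t³/μ), so t = T/2 = 34870 s.
Converting: 34870 s ÷ 3600 s/hour = 9.69 hours.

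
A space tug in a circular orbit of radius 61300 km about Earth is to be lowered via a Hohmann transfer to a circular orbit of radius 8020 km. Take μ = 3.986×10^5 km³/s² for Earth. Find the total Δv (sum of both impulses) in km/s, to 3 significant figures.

The Hohmann ellipse has a_t = (r₁ + r₂)/2 = 34660 km.
At r₁ the circular-orbit speed is v₁ = √(μ/r₁) = 2.550 km/s.
On the transfer ellipse at r₁, vis-viva gives v_a = √[μ(2/r₁ − 1/a_t)] = 1.227 km/s.
First burn Δv₁ = |v_a − v₁| = 1.323 km/s.
At r₂, v₂ = √(μ/r₂) = 7.050 km/s.
Transfer-orbit speed at r₂: v_p = √[μ(2/r₂ − 1/a_t)] = 9.376 km/s.
Second burn Δv₂ = |v₂ − v_p| = 2.326 km/s.
Total Δv = Δv₁ + Δv₂ = 3.649 km/s.

Δv = 3.65 km/s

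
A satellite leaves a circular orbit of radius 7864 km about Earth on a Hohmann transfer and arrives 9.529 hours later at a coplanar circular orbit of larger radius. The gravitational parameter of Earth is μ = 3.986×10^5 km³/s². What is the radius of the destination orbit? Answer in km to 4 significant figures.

r₂ = 64580 km

Transfer time t = 9.529 hours = 34304.4 s, and t = π√(a_t³/μ).
So a_t = (μ t²/π²)^(1/3) = (3.986×10^5 × (34304.4)² / π²)^(1/3) = 36223 km.
Since a_t = (r₁ + r₂)/2, r₂ = 2a_t − r₁ = 2×36223 − 7864 = 64582 km.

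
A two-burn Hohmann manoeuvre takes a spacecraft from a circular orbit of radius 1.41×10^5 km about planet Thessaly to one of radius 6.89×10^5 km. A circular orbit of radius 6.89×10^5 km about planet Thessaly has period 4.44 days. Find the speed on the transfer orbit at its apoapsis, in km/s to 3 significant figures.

From Kepler's third law T² = 4π²r³/μ at r = 6.89×10^5 km, T = 4.44 days = 4.44 × 86400 s = 3.83616×10^5 s: μ = 4π²r³/T² = 8.77453×10^7 km³/s².
Semi-major axis of the transfer orbit: a_t = (1.410×10^5 + 6.890×10^5)/2 = 4.150×10^5 km.
The apoapsis of the transfer ellipse is at r = 6.890×10^5 km.
Vis-viva: v = √[μ(2/r − 1/a_t)] = √[8.77453×10^7 × (2/6.890×10^5 − 1/4.150×10^5)] = 6.578 km/s.

v = 6.58 km/s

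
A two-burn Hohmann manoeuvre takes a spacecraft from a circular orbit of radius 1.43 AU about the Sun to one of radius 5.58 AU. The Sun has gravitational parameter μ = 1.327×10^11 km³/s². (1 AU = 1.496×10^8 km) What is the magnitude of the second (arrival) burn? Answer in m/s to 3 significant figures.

Δv₂ = 4550 m/s

In km: r₁ = 1.43 × 1.496×10^8 = 2.13928×10^8 km; r₂ = 5.58 × 1.496×10^8 = 8.34768×10^8 km.
Semi-major axis of the transfer orbit: a_t = (2.13928×10^8 + 8.34768×10^8)/2 = 5.24348×10^8 km.
Circular speed at r = 8.34768×10^8 km: v_c = √(μ/r) = 12.608 km/s.
Vis-viva on the transfer ellipse at r = 8.34768×10^8 km gives v_t = √[μ(2/r − 1/a_t)] = 8.0533 km/s.
Δv₂ = |v_t − v_c| = |8.0533 − 12.608| = 4.555 km/s.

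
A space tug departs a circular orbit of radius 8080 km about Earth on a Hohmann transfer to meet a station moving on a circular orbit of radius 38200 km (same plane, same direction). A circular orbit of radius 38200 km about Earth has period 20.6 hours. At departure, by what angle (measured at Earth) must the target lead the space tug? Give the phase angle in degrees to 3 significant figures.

φ = 95.1°

From Kepler's third law T² = 4π²r³/μ at r = 38200 km, T = 20.6 hours = 20.6 × 3600 s = 74160 s: μ = 4π²r³/T² = 4.00139×10^5 km³/s².
The Hohmann ellipse has a_t = (r₁ + r₂)/2 = 23140 km.
The half-period of the transfer ellipse is t = π√(a_t³/μ) = 17480 s.
The target's mean motion on its circular orbit is ω₂ = √(μ/r₂³) = 8.472×10^-5 rad/s.
Angle swept by the target during transfer: ω₂·t = 1.481 rad = 84.86°.
Arrival is 180° from departure on the ellipse, so φ = 180° − 84.86° = 95.1°.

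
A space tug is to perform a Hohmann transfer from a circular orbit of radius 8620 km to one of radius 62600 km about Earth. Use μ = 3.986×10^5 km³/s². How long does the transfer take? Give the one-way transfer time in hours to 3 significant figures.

t = 9.29 hours

Transfer-ellipse semi-major axis a_t = (r₁ + r₂)/2 = (8620 + 62600)/2 = 35610 km.
Transfer time t = π√(a_t³/μ) = π√((35610)³ / 3.986×10^5) = 33440 s.
Converting: 33440 s ÷ 3600 s/hour = 9.29 hours.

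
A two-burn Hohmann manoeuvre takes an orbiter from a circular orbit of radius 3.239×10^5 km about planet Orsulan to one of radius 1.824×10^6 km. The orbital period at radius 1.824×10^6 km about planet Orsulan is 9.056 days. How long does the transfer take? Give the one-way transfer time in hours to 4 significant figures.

From Kepler's third law T² = 4π²r³/μ at r = 1.824×10^6 km, T = 9.056 days = 9.056 × 86400 s = 7.824384×10^5 s: μ = 4π²r³/T² = 3.91322×10^8 km³/s².
Semi-major axis of the transfer orbit: a_t = (3.239×10^5 + 1.824×10^6)/2 = 1.07395×10^6 km.
Transfer time t = π√(a_t³/μ) = π√((1.07395×10^6)³ / 3.91322×10^8) = 1.7675×10^5 s.
Converting: 1.7675×10^5 s ÷ 3600 s/hour = 49.10 hours.

t = 49.10 hours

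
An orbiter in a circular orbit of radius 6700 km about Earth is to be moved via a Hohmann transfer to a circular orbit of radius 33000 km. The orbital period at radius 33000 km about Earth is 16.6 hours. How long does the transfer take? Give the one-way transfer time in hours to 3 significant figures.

t = 3.87 hours

From Kepler's third law T² = 4π²r³/μ at r = 33000 km, T = 16.6 hours = 16.6 × 3600 s = 59760 s: μ = 4π²r³/T² = 3.97265×10^5 km³/s².
The Hohmann ellipse has a_t = (r₁ + r₂)/2 = 19850 km.
By Kepler's third law the transfer-orbit period is T = 2π√(a_t³/μ), so t = T/2 = 13940 s.
Converting: 13940 s ÷ 3600 s/hour = 3.87 hours.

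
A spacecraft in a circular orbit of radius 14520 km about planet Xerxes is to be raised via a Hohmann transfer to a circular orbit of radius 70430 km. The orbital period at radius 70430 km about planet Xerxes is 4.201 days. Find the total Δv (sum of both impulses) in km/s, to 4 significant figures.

Δv = 1.279 km/s

From Kepler's third law T² = 4π²r³/μ at r = 70430 km, T = 4.201 days = 4.201 × 86400 s = 3.629664×10^5 s: μ = 4π²r³/T² = 1.04689×10^5 km³/s².
Semi-major axis of the transfer orbit: a_t = (14520 + 70430)/2 = 42475 km.
Circular speed at r₁: v₁ = √(μ/r₁) = √(1.04689×10^5/14520) = 2.6851 km/s.
Transfer-orbit speed at r₁ (vis-viva): v_p = √[μ(2/r₁ − 1/a_t)] = 3.4576 km/s.
First burn Δv₁ = |v_p − v₁| = 0.7725 km/s.
Circular speed at r₂: v₂ = √(μ/r₂) = 1.2192 km/s.
Transfer-orbit speed at r₂: v_a = √[μ(2/r₂ − 1/a_t)] = 0.71283 km/s.
Second burn Δv₂ = |v₂ − v_a| = 0.5064 km/s.
Δv = Δv₁ + Δv₂ = 0.7725 + 0.5064 = 1.279 km/s.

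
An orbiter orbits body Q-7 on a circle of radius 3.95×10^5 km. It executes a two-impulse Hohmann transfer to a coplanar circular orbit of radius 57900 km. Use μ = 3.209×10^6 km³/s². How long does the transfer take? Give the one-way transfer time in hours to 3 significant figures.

t = 52.5 hours

Transfer-ellipse semi-major axis a_t = (r₁ + r₂)/2 = (3.950×10^5 + 57900)/2 = 2.2645×10^5 km.
Half the transfer-orbit period gives t = π√(a_t³/μ) = 1.890×10^5 s.
Converting: 1.890×10^5 s ÷ 3600 s/hour = 52.5 hours.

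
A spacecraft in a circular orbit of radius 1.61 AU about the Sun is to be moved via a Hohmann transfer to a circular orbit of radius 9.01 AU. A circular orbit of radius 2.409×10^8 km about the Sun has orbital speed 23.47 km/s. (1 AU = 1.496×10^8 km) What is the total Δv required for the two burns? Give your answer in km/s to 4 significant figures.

From the circular-orbit relation v² = μ/r at r = 2.409×10^8 km: μ = v²r = (23.47)² × 2.409×10^8 = 1.32698×10^11 km³/s².
In km: r₁ = 1.61 × 1.496×10^8 = 2.40856×10^8 km; r₂ = 9.01 × 1.496×10^8 = 1.347896×10^9 km.
The Hohmann ellipse has a_t = (r₁ + r₂)/2 = 7.94376×10^8 km.
At r₁ the circular-orbit speed is v₁ = √(μ/r₁) = 23.472 km/s.
On the transfer ellipse at r₁, vis-viva gives v_p = √[μ(2/r₁ − 1/a_t)] = 30.575 km/s.
First burn Δv₁ = |v_p − v₁| = 7.103 km/s.
Circular speed at r₂: v₂ = √(μ/r₂) = 9.922 km/s.
Transfer-orbit speed at r₂: v_a = √[μ(2/r₂ − 1/a_t)] = 5.463 km/s.
Second burn Δv₂ = |v₂ − v_a| = 4.459 km/s.
Δv = Δv₁ + Δv₂ = 7.103 + 4.459 = 11.56 km/s.

Δv = 11.56 km/s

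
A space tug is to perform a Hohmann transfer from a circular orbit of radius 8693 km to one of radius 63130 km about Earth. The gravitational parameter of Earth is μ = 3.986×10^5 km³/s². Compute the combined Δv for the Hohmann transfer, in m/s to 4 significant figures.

Δv = 3483 m/s

Semi-major axis of the transfer orbit: a_t = (8693 + 63130)/2 = 35911.5 km.
At r₁ the circular-orbit speed is v₁ = √(μ/r₁) = 6.771 km/s.
On the transfer ellipse at r₁, vis-viva gives v_p = √[μ(2/r₁ − 1/a_t)] = 8.978 km/s.
First burn Δv₁ = |v_p − v₁| = 2.207 km/s.
Circular speed at r₂: v₂ = √(μ/r₂) = 2.51276 km/s.
Transfer-orbit speed at r₂: v_a = √[μ(2/r₂ − 1/a_t)] = 1.23629 km/s.
Second burn Δv₂ = |v₂ − v_a| = 1.276 km/s.
Total Δv = Δv₁ + Δv₂ = 3.483 km/s.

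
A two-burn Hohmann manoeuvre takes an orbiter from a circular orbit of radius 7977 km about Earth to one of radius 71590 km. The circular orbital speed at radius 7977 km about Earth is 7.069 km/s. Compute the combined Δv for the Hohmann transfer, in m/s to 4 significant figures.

Δv = 3717 m/s

From the circular-orbit relation v² = μ/r at r = 7977 km: μ = v²r = (7.069)² × 7977 = 3.98617×10^5 km³/s².
The Hohmann ellipse has a_t = (r₁ + r₂)/2 = 39783.5 km.
Circular speed at r₁: v₁ = √(μ/r₁) = √(3.98617×10^5/7977) = 7.069 km/s.
Transfer-orbit speed at r₁ (vis-viva equation): v_p = √[μ(2/r₁ − 1/a_t)] = 9.483 km/s.
First burn Δv₁ = |v_p − v₁| = 2.414 km/s.
Circular speed at r₂: v₂ = √(μ/r₂) = 2.360 km/s.
Transfer-orbit speed at r₂: v_a = √[μ(2/r₂ − 1/a_t)] = 1.057 km/s.
Second burn Δv₂ = |v₂ − v_a| = 1.303 km/s.
Total Δv = Δv₁ + Δv₂ = 3.717 km/s.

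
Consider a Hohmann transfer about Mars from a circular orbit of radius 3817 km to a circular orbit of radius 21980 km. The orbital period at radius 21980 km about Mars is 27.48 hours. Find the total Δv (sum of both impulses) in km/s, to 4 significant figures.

Δv = 1.660 km/s

From Kepler's third law T² = 4π²r³/μ at r = 21980 km, T = 27.48 hours = 27.48 × 3600 s = 98928 s: μ = 4π²r³/T² = 42835.5 km³/s².
The Hohmann ellipse has a_t = (r₁ + r₂)/2 = 12898.5 km.
Circular speed at r₁: v₁ = √(μ/r₁) = √(42835.5/3817) = 3.350 km/s.
On the transfer ellipse at r₁, v² = μ(2/r − 1/a) gives v_p = √[μ(2/r₁ − 1/a_t)] = 4.373 km/s.
First burn Δv₁ = |v_p − v₁| = 1.023 km/s.
Circular speed at r₂: v₂ = √(μ/r₂) = 1.396 km/s.
Transfer-orbit speed at r₂: v_a = √[μ(2/r₂ − 1/a_t)] = 0.7594 km/s.
Second burn Δv₂ = |v₂ − v_a| = 0.6366 km/s.
Total Δv = Δv₁ + Δv₂ = 1.660 km/s.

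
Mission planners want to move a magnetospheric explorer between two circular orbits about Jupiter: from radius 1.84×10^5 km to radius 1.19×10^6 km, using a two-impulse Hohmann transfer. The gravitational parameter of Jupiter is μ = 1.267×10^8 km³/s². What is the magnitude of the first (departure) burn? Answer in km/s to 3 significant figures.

Semi-major axis of the transfer orbit: a_t = (1.840×10^5 + 1.190×10^6)/2 = 6.870×10^5 km.
On the circular orbit at r = 1.840×10^5 km, v_c = √(μ/r) = 26.241 km/s.
Transfer-orbit speed at the same r (vis-viva, a = a_t): v_t = √[μ(2/r − 1/a_t)] = 34.536 km/s.
Δv₁ = |v_t − v_c| = |34.536 − 26.241| = 8.295 km/s.

Δv₁ = 8.30 km/s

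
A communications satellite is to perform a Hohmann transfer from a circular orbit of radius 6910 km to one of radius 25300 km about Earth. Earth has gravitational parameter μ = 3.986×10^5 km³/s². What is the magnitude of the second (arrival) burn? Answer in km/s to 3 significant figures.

Δv₂ = 1.37 km/s

The Hohmann ellipse has a_t = (r₁ + r₂)/2 = 16105 km.
Circular speed at r = 25300 km: v_c = √(μ/r) = 3.969 km/s.
Vis-viva on the transfer ellipse at r = 25300 km gives v_t = √[μ(2/r − 1/a_t)] = 2.600 km/s.
Δv₂ = |v_t − v_c| = |2.600 − 3.969| = 1.369 km/s.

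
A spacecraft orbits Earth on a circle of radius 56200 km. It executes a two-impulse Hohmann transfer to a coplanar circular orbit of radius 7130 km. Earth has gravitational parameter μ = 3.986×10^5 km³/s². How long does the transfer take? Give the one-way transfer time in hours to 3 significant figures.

The Hohmann ellipse has a_t = (r₁ + r₂)/2 = 31665 km.
Transfer time t = π√(a_t³/μ) = π√((31665)³ / 3.986×10^5) = 28040 s.
Converting: 28040 s ÷ 3600 s/hour = 7.79 hours.

t = 7.79 hours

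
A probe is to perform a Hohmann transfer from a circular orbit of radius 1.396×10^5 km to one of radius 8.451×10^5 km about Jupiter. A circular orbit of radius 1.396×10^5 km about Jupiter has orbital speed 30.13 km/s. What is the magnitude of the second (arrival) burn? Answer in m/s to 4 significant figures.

Δv₂ = 5725 m/s

From the circular-orbit relation v² = μ/r at r = 1.396×10^5 km: μ = v²r = (30.13)² × 1.396×10^5 = 1.26731×10^8 km³/s².
Transfer-ellipse semi-major axis a_t = (r₁ + r₂)/2 = (1.396×10^5 + 8.451×10^5)/2 = 4.9235×10^5 km.
On the circular orbit at r = 8.451×10^5 km, v_c = √(μ/r) = 12.246 km/s.
Vis-viva on the transfer ellipse at r = 8.451×10^5 km gives v_t = √[μ(2/r − 1/a_t)] = 6.5207 km/s.
Δv₂ = |v_t − v_c| = |6.5207 − 12.246| = 5.725 km/s.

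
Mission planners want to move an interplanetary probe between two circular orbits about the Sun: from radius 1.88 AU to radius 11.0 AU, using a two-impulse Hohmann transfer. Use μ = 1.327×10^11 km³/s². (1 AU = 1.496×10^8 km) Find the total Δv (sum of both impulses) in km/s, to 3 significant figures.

Δv = 10.8 km/s

In km: r₁ = 1.88 × 1.496×10^8 = 2.81248×10^8 km; r₂ = 11.0 × 1.496×10^8 = 1.6456×10^9 km.
The Hohmann ellipse has a_t = (r₁ + r₂)/2 = 9.63424×10^8 km.
Circular speed at r₁: v₁ = √(μ/r₁) = √(1.327×10^11/2.81248×10^8) = 21.7215 km/s.
On the transfer ellipse at r₁, vis-viva gives v_p = √[μ(2/r₁ − 1/a_t)] = 28.3886 km/s.
First burn Δv₁ = |v_p − v₁| = 6.6671 km/s.
At r₂, v₂ = √(μ/r₂) = 8.97994 km/s.
Transfer-orbit speed at r₂: v_a = √[μ(2/r₂ − 1/a_t)] = 4.85187 km/s.
Second burn Δv₂ = |v₂ − v_a| = 4.1281 km/s.
Total Δv = Δv₁ + Δv₂ = 10.80 km/s.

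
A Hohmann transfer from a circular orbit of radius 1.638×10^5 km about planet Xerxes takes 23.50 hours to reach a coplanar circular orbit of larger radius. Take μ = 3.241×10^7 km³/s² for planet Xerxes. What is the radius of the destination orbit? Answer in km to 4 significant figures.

Transfer time t = 23.50 hours = 84600 s, and t = π√(a_t³/μ).
So a_t = (μ t²/π²)^(1/3) = (3.241×10^7 × (84600)² / π²)^(1/3) = 2.8644×10^5 km.
Since a_t = (r₁ + r₂)/2, r₂ = 2a_t − r₁ = 2×2.8644×10^5 − 1.638×10^5 = 4.0908×10^5 km.

r₂ = 4.091×10^5 km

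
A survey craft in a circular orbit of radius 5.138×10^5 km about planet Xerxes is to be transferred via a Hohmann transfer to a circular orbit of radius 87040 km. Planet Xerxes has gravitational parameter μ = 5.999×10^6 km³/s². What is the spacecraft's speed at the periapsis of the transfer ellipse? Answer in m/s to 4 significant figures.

v = 10860 m/s

The Hohmann ellipse has a_t = (r₁ + r₂)/2 = 3.0042×10^5 km.
The periapsis of the transfer ellipse is at r = 87040 km.
Applying v² = μ(2/r − 1/a_t): v = 10.86 km/s.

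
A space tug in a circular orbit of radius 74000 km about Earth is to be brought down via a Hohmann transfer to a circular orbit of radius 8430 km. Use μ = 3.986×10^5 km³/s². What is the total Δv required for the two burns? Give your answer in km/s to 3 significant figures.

The Hohmann ellipse has a_t = (r₁ + r₂)/2 = 41215 km.
At r₁ the circular-orbit speed is v₁ = √(μ/r₁) = 2.321 km/s.
Transfer-orbit speed at r₁ (vis-viva): v_a = √[μ(2/r₁ − 1/a_t)] = 1.050 km/s.
First burn Δv₁ = |v_a − v₁| = 1.271 km/s.
At r₂, v₂ = √(μ/r₂) = 6.876 km/s.
Transfer-orbit speed at r₂: v_p = √[μ(2/r₂ − 1/a_t)] = 9.214 km/s.
Second burn Δv₂ = |v₂ − v_p| = 2.338 km/s.
Total Δv = Δv₁ + Δv₂ = 3.609 km/s.

Δv = 3.61 km/s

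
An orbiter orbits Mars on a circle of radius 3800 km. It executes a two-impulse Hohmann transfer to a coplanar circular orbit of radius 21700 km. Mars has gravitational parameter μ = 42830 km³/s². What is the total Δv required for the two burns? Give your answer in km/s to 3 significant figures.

Semi-major axis of the transfer orbit: a_t = (3800 + 21700)/2 = 12750 km.
At r₁ the circular-orbit speed is v₁ = √(μ/r₁) = 3.357 km/s.
Transfer-orbit speed at r₁ (v² = μ(2/r − 1/a)): v_p = √[μ(2/r₁ − 1/a_t)] = 4.380 km/s.
First burn Δv₁ = |v_p − v₁| = 1.023 km/s.
Circular speed at r₂: v₂ = √(μ/r₂) = 1.4049 km/s.
Transfer-orbit speed at r₂: v_a = √[μ(2/r₂ − 1/a_t)] = 0.76697 km/s.
Second burn Δv₂ = |v₂ − v_a| = 0.6379 km/s.
Δv = Δv₁ + Δv₂ = 1.023 + 0.6379 = 1.661 km/s.

Δv = 1.66 km/s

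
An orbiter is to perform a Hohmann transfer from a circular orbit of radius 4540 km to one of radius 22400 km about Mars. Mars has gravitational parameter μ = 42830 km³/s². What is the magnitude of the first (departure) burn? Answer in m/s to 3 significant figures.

The Hohmann ellipse has a_t = (r₁ + r₂)/2 = 13470 km.
On the circular orbit at r = 4540 km, v_c = √(μ/r) = 3.07147 km/s.
Transfer-orbit speed at the same r (vis-viva, a = a_t): v_t = √[μ(2/r − 1/a_t)] = 3.96083 km/s.
Δv₁ = |v_t − v_c| = |3.96083 − 3.07147| = 0.8894 km/s.

Δv₁ = 889 m/s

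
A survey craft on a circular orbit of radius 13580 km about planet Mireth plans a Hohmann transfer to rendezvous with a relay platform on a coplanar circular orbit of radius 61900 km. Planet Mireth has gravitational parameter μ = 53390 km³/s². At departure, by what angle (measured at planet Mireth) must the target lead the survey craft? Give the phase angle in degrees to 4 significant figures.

φ = 94.31°

Semi-major axis of the transfer orbit: a_t = (13580 + 61900)/2 = 37740 km.
The half-period of the transfer ellipse is t = π√(a_t³/μ) = 99683 s.
The target's mean motion on its circular orbit is ω₂ = √(μ/r₂³) = 1.5004×10^-5 rad/s.
Angle swept by the target during transfer: ω₂·t = 1.4956 rad = 85.69°.
Arrival is 180° from departure on the ellipse, so φ = 180° − 85.69° = 94.31°.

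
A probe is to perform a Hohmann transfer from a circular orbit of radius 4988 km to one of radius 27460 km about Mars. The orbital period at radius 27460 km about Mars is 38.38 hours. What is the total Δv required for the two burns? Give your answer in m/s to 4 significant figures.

From Kepler's third law T² = 4π²r³/μ at r = 27460 km, T = 38.38 hours = 38.38 × 3600 s = 1.38168×10^5 s: μ = 4π²r³/T² = 42820.0 km³/s².
The Hohmann ellipse has a_t = (r₁ + r₂)/2 = 16224 km.
Circular speed at r₁: v₁ = √(μ/r₁) = √(42820.0/4988) = 2.9299 km/s.
On the transfer ellipse at r₁, vis-viva gives v_p = √[μ(2/r₁ − 1/a_t)] = 3.8118 km/s.
First burn Δv₁ = |v_p − v₁| = 0.8819 km/s.
Circular speed at r₂: v₂ = √(μ/r₂) = 1.2487 km/s.
Transfer-orbit speed at r₂: v_a = √[μ(2/r₂ − 1/a_t)] = 0.69240 km/s.
Second burn Δv₂ = |v₂ − v_a| = 0.5563 km/s.
Total Δv = Δv₁ + Δv₂ = 1.438 km/s.

Δv = 1438 m/s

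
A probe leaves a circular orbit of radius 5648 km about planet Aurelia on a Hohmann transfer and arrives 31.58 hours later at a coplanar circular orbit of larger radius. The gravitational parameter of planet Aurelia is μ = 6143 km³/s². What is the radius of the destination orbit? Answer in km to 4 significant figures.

Transfer time t = 31.58 hours = 1.13688×10^5 s, and t = π√(a_t³/μ).
So a_t = (μ t²/π²)^(1/3) = (6143 × (1.13688×10^5)² / π²)^(1/3) = 20037 km.
Since a_t = (r₁ + r₂)/2, r₂ = 2a_t − r₁ = 2×20037 − 5648 = 34426 km.

r₂ = 34430 km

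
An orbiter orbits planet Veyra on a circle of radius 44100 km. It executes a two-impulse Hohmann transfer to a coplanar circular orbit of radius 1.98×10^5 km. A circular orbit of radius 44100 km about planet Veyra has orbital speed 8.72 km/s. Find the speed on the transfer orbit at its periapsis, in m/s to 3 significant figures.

v = 11200 m/s

From the circular-orbit relation v² = μ/r at r = 44100 km: μ = v²r = (8.72)² × 44100 = 3.35329×10^6 km³/s².
Semi-major axis of the transfer orbit: a_t = (44100 + 1.980×10^5)/2 = 1.2105×10^5 km.
At periapsis, r = 44100 km.
Applying v² = μ(2/r − 1/a_t): v = 11.15 km/s.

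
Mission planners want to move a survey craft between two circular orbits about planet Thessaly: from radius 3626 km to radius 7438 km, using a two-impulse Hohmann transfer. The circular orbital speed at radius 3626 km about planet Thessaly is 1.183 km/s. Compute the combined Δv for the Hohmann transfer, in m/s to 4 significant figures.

Δv = 346.0 m/s

From the circular-orbit relation v² = μ/r at r = 3626 km: μ = v²r = (1.183)² × 3626 = 5074.55 km³/s².
Transfer-ellipse semi-major axis a_t = (r₁ + r₂)/2 = (3626 + 7438)/2 = 5532 km.
Circular speed at r₁: v₁ = √(μ/r₁) = √(5074.55/3626) = 1.1830 km/s.
Transfer-orbit speed at r₁ (vis-viva): v_p = √[μ(2/r₁ − 1/a_t)] = 1.3717 km/s.
First burn Δv₁ = |v_p − v₁| = 0.1887 km/s.
At r₂, v₂ = √(μ/r₂) = 0.8260 km/s.
Transfer-orbit speed at r₂: v_a = √[μ(2/r₂ − 1/a_t)] = 0.6687 km/s.
Second burn Δv₂ = |v₂ − v_a| = 0.1573 km/s.
Total Δv = Δv₁ + Δv₂ = 0.3460 km/s.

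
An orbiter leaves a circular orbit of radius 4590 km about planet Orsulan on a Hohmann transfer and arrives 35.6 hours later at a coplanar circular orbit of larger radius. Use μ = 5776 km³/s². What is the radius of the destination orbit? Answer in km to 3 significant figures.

r₂ = 37900 km

Transfer time t = 35.6 hours = 1.2816×10^5 s, and t = π√(a_t³/μ).
So a_t = (μ t²/π²)^(1/3) = (5776 × (1.2816×10^5)² / π²)^(1/3) = 21262 km.
Since a_t = (r₁ + r₂)/2, r₂ = 2a_t − r₁ = 2×21262 − 4590 = 37934 km.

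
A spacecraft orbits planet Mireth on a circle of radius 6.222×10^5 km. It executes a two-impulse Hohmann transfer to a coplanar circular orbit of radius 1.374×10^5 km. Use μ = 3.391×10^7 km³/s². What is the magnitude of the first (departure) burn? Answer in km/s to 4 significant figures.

The Hohmann ellipse has a_t = (r₁ + r₂)/2 = 3.798×10^5 km.
Circular speed at r = 6.222×10^5 km: v_c = √(μ/r) = 7.382 km/s.
Vis-viva on the transfer ellipse at r = 6.222×10^5 km gives v_t = √[μ(2/r − 1/a_t)] = 4.440 km/s.
Δv₁ = |v_t − v_c| = |4.440 − 7.382| = 2.942 km/s.

Δv₁ = 2.942 km/s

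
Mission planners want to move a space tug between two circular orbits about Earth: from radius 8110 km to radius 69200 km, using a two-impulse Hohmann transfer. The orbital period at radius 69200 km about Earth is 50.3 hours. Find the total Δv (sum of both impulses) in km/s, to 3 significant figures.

Δv = 3.67 km/s

From Kepler's third law T² = 4π²r³/μ at r = 69200 km, T = 50.3 hours = 50.3 × 3600 s = 1.8108×10^5 s: μ = 4π²r³/T² = 3.98967×10^5 km³/s².
The Hohmann ellipse has a_t = (r₁ + r₂)/2 = 38655 km.
At r₁ the circular-orbit speed is v₁ = √(μ/r₁) = 7.01388 km/s.
Transfer-orbit speed at r₁ (v² = μ(2/r − 1/a)): v_p = √[μ(2/r₁ − 1/a_t)] = 9.38444 km/s.
First burn Δv₁ = |v_p − v₁| = 2.371 km/s.
Circular speed at r₂: v₂ = √(μ/r₂) = 2.401 km/s.
Transfer-orbit speed at r₂: v_a = √[μ(2/r₂ − 1/a_t)] = 1.100 km/s.
Second burn Δv₂ = |v₂ − v_a| = 1.301 km/s.
Total Δv = Δv₁ + Δv₂ = 3.672 km/s.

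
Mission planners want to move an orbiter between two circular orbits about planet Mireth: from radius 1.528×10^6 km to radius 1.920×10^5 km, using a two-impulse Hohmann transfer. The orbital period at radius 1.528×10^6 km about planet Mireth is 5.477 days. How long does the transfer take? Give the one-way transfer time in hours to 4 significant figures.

t = 27.75 hours

From Kepler's third law T² = 4π²r³/μ at r = 1.528×10^6 km, T = 5.477 days = 5.477 × 86400 s = 4.732128×10^5 s: μ = 4π²r³/T² = 6.28951×10^8 km³/s².
Transfer-ellipse semi-major axis a_t = (r₁ + r₂)/2 = (1.528×10^6 + 1.920×10^5)/2 = 8.600×10^5 km.
By Kepler's third law the transfer-orbit period is T = 2π√(a_t³/μ), so t = T/2 = 99910 s.
Converting: 99910 s ÷ 3600 s/hour = 27.75 hours.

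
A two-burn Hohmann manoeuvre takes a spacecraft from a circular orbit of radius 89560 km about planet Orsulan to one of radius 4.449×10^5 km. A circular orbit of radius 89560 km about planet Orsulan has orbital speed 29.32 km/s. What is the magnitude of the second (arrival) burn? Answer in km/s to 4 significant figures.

From the circular-orbit relation v² = μ/r at r = 89560 km: μ = v²r = (29.32)² × 89560 = 7.69914×10^7 km³/s².
Transfer-ellipse semi-major axis a_t = (r₁ + r₂)/2 = (89560 + 4.449×10^5)/2 = 2.6723×10^5 km.
On the circular orbit at r = 4.449×10^5 km, v_c = √(μ/r) = 13.155 km/s.
Vis-viva on the transfer ellipse at r = 4.449×10^5 km gives v_t = √[μ(2/r − 1/a_t)] = 7.6156 km/s.
Δv₂ = |v_t − v_c| = |7.6156 − 13.155| = 5.539 km/s.

Δv₂ = 5.539 km/s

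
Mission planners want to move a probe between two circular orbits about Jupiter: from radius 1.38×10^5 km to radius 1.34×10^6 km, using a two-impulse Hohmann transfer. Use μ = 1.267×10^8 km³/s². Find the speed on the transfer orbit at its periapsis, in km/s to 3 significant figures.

Semi-major axis of the transfer orbit: a_t = (1.380×10^5 + 1.340×10^6)/2 = 7.390×10^5 km.
At periapsis, r = 1.380×10^5 km.
From the vis-viva equation, v = √[μ(2/r − 1/a_t)] = 40.80 km/s.

v = 40.8 km/s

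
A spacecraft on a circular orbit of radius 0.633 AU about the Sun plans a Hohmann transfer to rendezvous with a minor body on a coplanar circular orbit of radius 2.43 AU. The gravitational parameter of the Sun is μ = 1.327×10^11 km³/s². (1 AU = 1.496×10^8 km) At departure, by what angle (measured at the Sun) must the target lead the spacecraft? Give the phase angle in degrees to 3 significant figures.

φ = 89.9°

In km: r₁ = 0.633 × 1.496×10^8 = 9.46968×10^7 km; r₂ = 2.43 × 1.496×10^8 = 3.63528×10^8 km.
The Hohmann ellipse has a_t = (r₁ + r₂)/2 = 2.291124×10^8 km.
The half-period of the transfer ellipse is t = π√(a_t³/μ) = 2.9908×10^7 s.
The target's mean motion on its circular orbit is ω₂ = √(μ/r₂³) = 5.2557×10^-8 rad/s.
Angle swept by the target during transfer: ω₂·t = 1.5719 rad = 90.06°.
The spacecraft traverses 180° on the transfer ellipse, so the target must lead by 180° − 90.06° = 89.9°.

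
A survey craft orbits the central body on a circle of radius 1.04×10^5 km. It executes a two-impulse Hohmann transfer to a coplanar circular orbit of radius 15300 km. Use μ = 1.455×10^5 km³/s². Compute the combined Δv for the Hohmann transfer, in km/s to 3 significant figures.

Δv = 1.57 km/s

Semi-major axis of the transfer orbit: a_t = (1.040×10^5 + 15300)/2 = 59650 km.
Circular speed at r₁: v₁ = √(μ/r₁) = √(1.455×10^5/1.040×10^5) = 1.1828 km/s.
Transfer-orbit speed at r₁ (v² = μ(2/r − 1/a)): v_a = √[μ(2/r₁ − 1/a_t)] = 0.59904 km/s.
First burn Δv₁ = |v_a − v₁| = 0.5838 km/s.
Circular speed at r₂: v₂ = √(μ/r₂) = 3.0838 km/s.
Transfer-orbit speed at r₂: v_p = √[μ(2/r₂ − 1/a_t)] = 4.0719 km/s.
Second burn Δv₂ = |v₂ − v_p| = 0.9881 km/s.
Δv = Δv₁ + Δv₂ = 0.5838 + 0.9881 = 1.572 km/s.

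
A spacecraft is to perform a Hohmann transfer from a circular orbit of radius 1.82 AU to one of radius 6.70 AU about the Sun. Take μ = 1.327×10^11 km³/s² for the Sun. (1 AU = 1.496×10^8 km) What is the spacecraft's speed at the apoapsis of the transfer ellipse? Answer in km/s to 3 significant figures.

In km: r₁ = 1.82 × 1.496×10^8 = 2.72272×10^8 km; r₂ = 6.70 × 1.496×10^8 = 1.00232×10^9 km.
The Hohmann ellipse has a_t = (r₁ + r₂)/2 = 6.37296×10^8 km.
At apoapsis, r = 1.00232×10^9 km.
Applying v² = μ(2/r − 1/a_t): v = 7.521 km/s.

v = 7.52 km/s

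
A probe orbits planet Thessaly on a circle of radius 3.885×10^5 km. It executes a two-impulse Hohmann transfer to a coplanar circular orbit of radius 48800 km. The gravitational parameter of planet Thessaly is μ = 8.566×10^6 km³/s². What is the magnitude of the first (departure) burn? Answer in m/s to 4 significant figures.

Transfer-ellipse semi-major axis a_t = (r₁ + r₂)/2 = (3.885×10^5 + 48800)/2 = 2.1865×10^5 km.
Circular speed at r = 3.885×10^5 km: v_c = √(μ/r) = 4.6956 km/s.
Vis-viva on the transfer ellipse at r = 3.885×10^5 km gives v_t = √[μ(2/r − 1/a_t)] = 2.2183 km/s.
Δv₁ = |v_t − v_c| = |2.2183 − 4.6956| = 2.477 km/s.

Δv₁ = 2477 m/s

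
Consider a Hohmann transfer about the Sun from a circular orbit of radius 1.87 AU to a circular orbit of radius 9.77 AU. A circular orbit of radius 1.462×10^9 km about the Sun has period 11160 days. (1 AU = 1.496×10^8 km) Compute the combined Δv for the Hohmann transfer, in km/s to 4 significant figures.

Δv = 10.57 km/s

From Kepler's third law T² = 4π²r³/μ at r = 1.462×10^9 km, T = 11160 days = 11160 × 86400 s = 9.64224×10^8 s: μ = 4π²r³/T² = 1.32692×10^11 km³/s².
In km: r₁ = 1.87 × 1.496×10^8 = 2.79752×10^8 km; r₂ = 9.77 × 1.496×10^8 = 1.461592×10^9 km.
Semi-major axis of the transfer orbit: a_t = (2.79752×10^8 + 1.461592×10^9)/2 = 8.70672×10^8 km.
At r₁ the circular-orbit speed is v₁ = √(μ/r₁) = 21.779 km/s.
On the transfer ellipse at r₁, vis-viva equation gives v_p = √[μ(2/r₁ − 1/a_t)] = 28.218 km/s.
First burn Δv₁ = |v_p − v₁| = 6.439 km/s.
Circular speed at r₂: v₂ = √(μ/r₂) = 9.528 km/s.
Transfer-orbit speed at r₂: v_a = √[μ(2/r₂ − 1/a_t)] = 5.401 km/s.
Second burn Δv₂ = |v₂ − v_a| = 4.127 km/s.
Total Δv = Δv₁ + Δv₂ = 10.57 km/s.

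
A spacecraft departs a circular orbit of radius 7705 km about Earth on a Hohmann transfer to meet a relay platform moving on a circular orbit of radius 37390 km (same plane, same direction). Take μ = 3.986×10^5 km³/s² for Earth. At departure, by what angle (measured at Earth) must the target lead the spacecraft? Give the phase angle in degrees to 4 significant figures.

Semi-major axis of the transfer orbit: a_t = (7705 + 37390)/2 = 22547.5 km.
Transfer time t = π√(a_t³/μ) = 16847.2 s.
Target angular speed ω₂ = √(μ/r₂³) = 8.73244×10^-5 rad/s.
Angle swept by the target during transfer: ω₂·t = 1.4712 rad = 84.29°.
Arrival is 180° from departure on the ellipse, so φ = 180° − 84.29° = 95.71°.

φ = 95.71°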